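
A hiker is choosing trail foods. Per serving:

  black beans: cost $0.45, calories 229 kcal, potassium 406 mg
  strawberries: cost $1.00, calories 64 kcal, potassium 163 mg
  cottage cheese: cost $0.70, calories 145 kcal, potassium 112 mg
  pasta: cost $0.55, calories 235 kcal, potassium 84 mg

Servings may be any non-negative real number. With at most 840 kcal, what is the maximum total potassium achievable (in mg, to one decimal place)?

2139.4 mg

Potassium per kcal: strawberries 2.547, black beans 1.773, cottage cheese 0.7724, pasta 0.3574.
With no serving limits, spend the whole calories allowance on strawberries: 840 kcal / 64 kcal × 163 mg = 2139.4 mg.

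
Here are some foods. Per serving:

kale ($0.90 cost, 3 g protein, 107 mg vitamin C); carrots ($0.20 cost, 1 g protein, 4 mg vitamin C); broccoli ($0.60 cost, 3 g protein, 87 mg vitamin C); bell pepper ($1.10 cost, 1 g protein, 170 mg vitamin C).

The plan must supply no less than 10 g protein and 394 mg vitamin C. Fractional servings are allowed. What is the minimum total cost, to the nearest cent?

$2.66

At the optimum either one food covers both requirements or two foods hit both targets exactly; no other combination can be cheaper.
kale only: max(10/3, 394/107) = 3.682 servings → $3.31.
carrots only: max(10/1, 394/4) = 98.5 servings → $19.70.
broccoli only: max(10/3, 394/87) = 4.529 servings → $2.72.
bell pepper only: max(10/1, 394/170) = 10 servings → $11.00.
kale + carrots with both targets exact would need a negative amount; discard.
kale + broccoli: intersection lies outside the first quadrant.
kale + bell pepper with both tight: 3.241 servings and 0.2779 servings → $3.22.
carrots + broccoli: intersection lies outside the first quadrant.
carrots + bell pepper with both tight: 7.867 servings and 2.133 servings → $3.92.
broccoli + bell pepper with both tight: 3.087 servings and 0.7376 servings → $2.66.
The minimum over all feasible corners is $2.66.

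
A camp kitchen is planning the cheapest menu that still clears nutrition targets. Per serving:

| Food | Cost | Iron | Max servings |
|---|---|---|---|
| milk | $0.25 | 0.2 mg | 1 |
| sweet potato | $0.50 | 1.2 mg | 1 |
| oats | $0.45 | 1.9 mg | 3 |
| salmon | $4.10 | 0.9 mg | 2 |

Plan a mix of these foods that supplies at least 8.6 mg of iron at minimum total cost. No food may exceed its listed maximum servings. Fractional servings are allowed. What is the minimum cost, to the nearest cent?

Cost per mg of iron: oats $0.2368, sweet potato $0.4167, milk $1.2500, salmon $4.5556.
Take 3 servings of oats: +5.7 mg iron for $1.35 (total $1.35, still need 2.9 mg).
Take 1 serving of sweet potato: +1.2 mg iron for $0.50 (total $1.85, still need 1.7 mg).
Take 1 serving of milk: +0.2 mg iron for $0.25 (total $2.10, still need 1.5 mg).
Take 1.667 servings of salmon: +1.5 mg iron for $6.83 (total $8.93, still need 0.0 mg).
Filling from the cheapest source first is optimal under one linear minimum: $8.93.

$8.93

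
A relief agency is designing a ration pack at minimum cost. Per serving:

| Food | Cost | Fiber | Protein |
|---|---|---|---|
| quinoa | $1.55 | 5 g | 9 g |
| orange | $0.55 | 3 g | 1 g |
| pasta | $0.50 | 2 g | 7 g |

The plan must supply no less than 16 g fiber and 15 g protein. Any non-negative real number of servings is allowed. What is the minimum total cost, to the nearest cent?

$3.14

At the optimum either one food covers both requirements or two foods hit both targets exactly; no other combination can be cheaper.
quinoa only: max(16/5, 15/9) = 3.2 servings → $4.96.
orange only: max(16/3, 15/1) = 15 servings → $8.25.
pasta only: max(16/2, 15/7) = 8 servings → $4.00.
quinoa + orange with both tight: 1.318 servings and 3.136 servings → $3.77.
quinoa + pasta: the both-tight solution has a negative serving — not a feasible corner.
orange + pasta with both tight: 4.316 servings and 1.526 servings → $3.14.
So the least-cost plan costs $3.14.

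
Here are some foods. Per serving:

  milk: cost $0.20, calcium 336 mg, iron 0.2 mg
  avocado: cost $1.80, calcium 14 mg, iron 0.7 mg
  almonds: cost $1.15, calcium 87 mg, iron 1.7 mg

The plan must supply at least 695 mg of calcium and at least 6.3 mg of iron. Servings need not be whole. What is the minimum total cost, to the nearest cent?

A basic optimal solution has at most two foods positive. Try each food alone and each pair with both targets met exactly.
milk only: max(695/336, 6.3/0.2) = 31.5 servings → $6.30.
avocado only: max(695/14, 6.3/0.7) = 49.64 servings → $89.36.
almonds only: max(695/87, 6.3/1.7) = 7.989 servings → $9.19.
milk + avocado with both tight: 1.714 servings and 8.51 servings → $15.66.
milk + almonds with both tight: 1.144 servings and 3.571 servings → $4.34.
avocado + almonds: intersection lies outside the first quadrant.
So the least-cost plan costs $4.34.

$4.34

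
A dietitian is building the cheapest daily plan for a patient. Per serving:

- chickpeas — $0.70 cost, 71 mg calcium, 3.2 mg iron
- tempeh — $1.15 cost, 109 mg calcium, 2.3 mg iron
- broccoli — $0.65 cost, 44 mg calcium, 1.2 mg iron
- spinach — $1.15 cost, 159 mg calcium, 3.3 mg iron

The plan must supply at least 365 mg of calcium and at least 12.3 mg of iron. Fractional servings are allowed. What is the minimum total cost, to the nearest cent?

$3.15

chickpeas only: max(365/71, 12.3/3.2) = 5.141 servings → $3.60.
tempeh only: max(365/109, 12.3/2.3) = 5.348 servings → $6.15.
broccoli only: max(365/44, 12.3/1.2) = 10.25 servings → $6.66.
spinach only: max(365/159, 12.3/3.3) = 3.727 servings → $4.29.
chickpeas + tempeh with both tight: 2.702 servings and 1.589 servings → $3.72.
chickpeas + broccoli with both tight: 1.856 servings and 5.3 servings → $4.74.
chickpeas + spinach with both tight: 2.737 servings and 1.074 servings → $3.15.
tempeh + broccoli: intersection lies outside the first quadrant.
tempeh + spinach with both targets exact would need a negative amount; discard.
broccoli + spinach: intersection lies outside the first quadrant.
So the least-cost plan costs $3.15.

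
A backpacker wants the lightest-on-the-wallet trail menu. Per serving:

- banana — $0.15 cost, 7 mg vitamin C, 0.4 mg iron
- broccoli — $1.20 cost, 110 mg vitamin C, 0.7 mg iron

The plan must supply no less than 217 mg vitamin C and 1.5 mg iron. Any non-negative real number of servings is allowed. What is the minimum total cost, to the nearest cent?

$2.39

The cheapest plan sits at a corner of the feasible region — with two constraints it uses at most two foods.
banana only: max(217/7, 1.5/0.4) = 31 servings → $4.65.
broccoli only: max(217/110, 1.5/0.7) = 2.143 servings → $2.57.
banana + broccoli with both tight: 0.335 servings and 1.951 servings → $2.39.
So the least-cost plan costs $2.39.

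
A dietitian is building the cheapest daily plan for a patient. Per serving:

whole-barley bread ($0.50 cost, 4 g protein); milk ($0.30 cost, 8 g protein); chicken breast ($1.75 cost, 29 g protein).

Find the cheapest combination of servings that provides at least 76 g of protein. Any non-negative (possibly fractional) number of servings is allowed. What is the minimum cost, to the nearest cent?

Cost per g of protein: milk $0.0375, chicken breast $0.0603, whole-barley bread $0.1250.
With no serving limits, use only milk: 76 g / 8 g = 9.5 servings × $0.30 = $2.85.

$2.85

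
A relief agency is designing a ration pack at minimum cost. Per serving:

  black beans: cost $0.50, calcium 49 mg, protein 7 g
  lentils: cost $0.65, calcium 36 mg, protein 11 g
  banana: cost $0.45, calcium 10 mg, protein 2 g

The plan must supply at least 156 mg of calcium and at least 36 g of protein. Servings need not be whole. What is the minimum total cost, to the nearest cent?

$2.25

Check every corner: each single food scaled to meet both minima, and each pair solved so both constraints bind.
black beans only: max(156/49, 36/7) = 5.143 servings → $2.57.
lentils only: max(156/36, 36/11) = 4.333 servings → $2.82.
banana only: max(156/10, 36/2) = 18 servings → $8.10.
black beans + lentils with both tight: 1.463 servings and 2.341 servings → $2.25.
black beans + banana: the both-tight solution has a negative serving — not a feasible corner.
lentils + banana with both tight: 1.263 servings and 11.05 servings → $5.79.
The minimum over all feasible corners is $2.25.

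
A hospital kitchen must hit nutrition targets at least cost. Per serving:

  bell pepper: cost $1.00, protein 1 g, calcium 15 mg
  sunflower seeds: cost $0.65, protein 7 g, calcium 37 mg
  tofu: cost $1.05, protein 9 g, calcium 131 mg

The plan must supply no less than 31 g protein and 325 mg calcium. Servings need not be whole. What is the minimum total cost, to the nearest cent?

$3.29

A basic optimal solution has at most two foods positive. Try each food alone and each pair with both targets met exactly.
bell pepper only: max(31/1, 325/15) = 31 servings → $31.00.
sunflower seeds only: max(31/7, 325/37) = 8.784 servings → $5.71.
tofu only: max(31/9, 325/131) = 3.444 servings → $3.62.
bell pepper + sunflower seeds with both tight: 16.59 servings and 2.059 servings → $17.93.
bell pepper + tofu: the both-tight solution has a negative serving — not a feasible corner.
sunflower seeds + tofu with both tight: 1.945 servings and 1.932 servings → $3.29.
The minimum over all feasible corners is $3.29.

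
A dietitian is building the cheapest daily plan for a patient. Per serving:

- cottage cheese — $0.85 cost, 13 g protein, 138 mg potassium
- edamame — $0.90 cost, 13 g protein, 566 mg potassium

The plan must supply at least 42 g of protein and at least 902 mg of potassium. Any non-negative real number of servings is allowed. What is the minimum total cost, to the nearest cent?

$2.80

At the optimum either one food covers both requirements or two foods hit both targets exactly; no other combination can be cheaper.
cottage cheese only: max(42/13, 902/138) = 6.536 servings → $5.56.
edamame only: max(42/13, 902/566) = 3.231 servings → $2.91.
cottage cheese + edamame with both tight: 2.165 servings and 1.066 servings → $2.80.
The minimum over all feasible corners is $2.80.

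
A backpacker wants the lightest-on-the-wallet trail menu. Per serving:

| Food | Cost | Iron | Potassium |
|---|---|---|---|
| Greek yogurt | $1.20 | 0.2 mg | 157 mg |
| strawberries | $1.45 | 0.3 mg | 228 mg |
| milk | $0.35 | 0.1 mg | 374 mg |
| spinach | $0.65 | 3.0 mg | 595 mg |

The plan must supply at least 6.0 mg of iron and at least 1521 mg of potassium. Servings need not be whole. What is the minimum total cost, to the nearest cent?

$1.61

This is a tiny linear program; its minimum lies at a vertex of the feasible set. List the vertices and price them.
Greek yogurt only: max(6.0/0.2, 1521/157) = 30 servings → $36.00.
strawberries only: max(6.0/0.3, 1521/228) = 20 servings → $29.00.
milk only: max(6.0/0.1, 1521/374) = 60 servings → $21.00.
spinach only: max(6.0/3.0, 1521/595) = 2.556 servings → $1.66.
Greek yogurt + strawberries: the both-tight solution has a negative serving — not a feasible corner.
Greek yogurt + milk: intersection lies outside the first quadrant.
Greek yogurt + spinach with both tight: 2.821 servings and 1.812 servings → $4.56.
strawberries + milk with both targets exact would need a negative amount; discard.
strawberries + spinach with both tight: 1.964 servings and 1.804 servings → $4.02.
milk + spinach with both tight: 0.9346 servings and 1.969 servings → $1.61.
Cheapest feasible corner: $1.61.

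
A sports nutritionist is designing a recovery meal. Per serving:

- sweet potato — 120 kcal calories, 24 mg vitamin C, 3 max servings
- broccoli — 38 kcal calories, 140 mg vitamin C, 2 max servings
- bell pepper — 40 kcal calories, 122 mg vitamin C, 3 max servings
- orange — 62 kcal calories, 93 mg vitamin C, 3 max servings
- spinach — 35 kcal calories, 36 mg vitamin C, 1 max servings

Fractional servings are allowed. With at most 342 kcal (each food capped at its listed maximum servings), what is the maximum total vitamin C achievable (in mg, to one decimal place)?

Vitamin C per kcal: broccoli 3.684, bell pepper 3.05, orange 1.5, spinach 1.029, sweet potato 0.2.
Take 2 servings of broccoli: uses 76 kcal, +280.0 mg vitamin C (running total 280.0 mg).
Take 3 servings of bell pepper: uses 120 kcal, +366.0 mg vitamin C (running total 646.0 mg).
Take 2.355 servings of orange: uses 146 kcal, +219.0 mg vitamin C (running total 865.0 mg).
Greedy by best ratio exhausts the calories allowance optimally: 865.0 mg.

865.0 mg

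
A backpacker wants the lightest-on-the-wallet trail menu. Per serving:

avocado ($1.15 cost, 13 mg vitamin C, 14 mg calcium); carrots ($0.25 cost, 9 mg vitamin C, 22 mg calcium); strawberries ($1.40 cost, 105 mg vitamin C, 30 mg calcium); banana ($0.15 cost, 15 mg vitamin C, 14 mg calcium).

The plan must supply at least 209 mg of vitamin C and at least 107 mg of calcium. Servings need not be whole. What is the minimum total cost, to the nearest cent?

Compare the cost at each extreme point of the feasible region.
avocado only: max(209/13, 107/14) = 16.08 servings → $18.49.
carrots only: max(209/9, 107/22) = 23.22 servings → $5.81.
strawberries only: max(209/105, 107/30) = 3.567 servings → $4.99.
banana only: max(209/15, 107/14) = 13.93 servings → $2.09.
avocado + carrots with both targets exact would need a negative amount; discard.
avocado + strawberries with both tight: 4.597 servings and 1.421 servings → $7.28.
avocado + banana: the both-tight solution has a negative serving — not a feasible corner.
carrots + strawberries with both tight: 2.434 servings and 1.782 servings → $3.10.
carrots + banana: intersection lies outside the first quadrant.
strawberries + banana with both tight: 1.295 servings and 4.868 servings → $2.54.
Cheapest feasible corner: $2.09.

$2.09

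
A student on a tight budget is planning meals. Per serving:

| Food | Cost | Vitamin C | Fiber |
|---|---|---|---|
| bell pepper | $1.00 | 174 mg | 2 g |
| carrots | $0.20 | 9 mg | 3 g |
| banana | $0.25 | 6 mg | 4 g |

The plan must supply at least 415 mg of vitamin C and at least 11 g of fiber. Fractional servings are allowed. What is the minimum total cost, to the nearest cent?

Compare the cost at each extreme point of the feasible region.
bell pepper only: max(415/174, 11/2) = 5.5 servings → $5.50.
carrots only: max(415/9, 11/3) = 46.11 servings → $9.22.
banana only: max(415/6, 11/4) = 69.17 servings → $17.29.
bell pepper + carrots with both tight: 2.274 servings and 2.151 servings → $2.70.
bell pepper + banana with both tight: 2.33 servings and 1.585 servings → $2.73.
carrots + banana: the both-tight solution has a negative serving — not a feasible corner.
So the least-cost plan costs $2.70.

$2.70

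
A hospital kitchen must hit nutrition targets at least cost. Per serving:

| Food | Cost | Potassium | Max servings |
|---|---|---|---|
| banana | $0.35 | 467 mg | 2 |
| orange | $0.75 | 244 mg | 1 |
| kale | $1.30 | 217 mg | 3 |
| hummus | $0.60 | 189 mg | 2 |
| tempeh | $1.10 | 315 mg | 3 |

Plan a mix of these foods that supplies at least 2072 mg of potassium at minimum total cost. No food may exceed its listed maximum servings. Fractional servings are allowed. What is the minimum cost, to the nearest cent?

Cost per mg of potassium: banana $0.0007, orange $0.0031, hummus $0.0032, tempeh $0.0035, kale $0.0060.
Take 2 servings of banana: +934.0 mg potassium for $0.70 (total $0.70, still need 1138.0 mg).
Take 1 serving of orange: +244.0 mg potassium for $0.75 (total $1.45, still need 894.0 mg).
Take 2 servings of hummus: +378.0 mg potassium for $1.20 (total $2.65, still need 516.0 mg).
Take 1.638 servings of tempeh: +516.0 mg potassium for $1.80 (total $4.45, still need 0.0 mg).
Filling from the cheapest source first is optimal under one linear minimum: $4.45.

$4.45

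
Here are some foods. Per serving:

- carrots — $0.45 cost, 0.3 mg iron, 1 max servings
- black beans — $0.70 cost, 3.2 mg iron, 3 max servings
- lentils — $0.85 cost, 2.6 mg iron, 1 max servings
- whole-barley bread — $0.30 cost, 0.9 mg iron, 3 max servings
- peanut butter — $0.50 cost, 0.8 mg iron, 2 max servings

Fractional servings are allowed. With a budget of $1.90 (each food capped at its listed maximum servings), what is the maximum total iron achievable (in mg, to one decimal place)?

8.7 mg

Iron per dollar: black beans 4.571, lentils 3.059, whole-barley bread 3, peanut butter 1.6, carrots 0.6667.
Take 2.714 servings of black beans: spends $1.90, +8.7 mg iron (running total 8.7 mg).
Filling greedily by iron-per-dollar is optimal for one linear limit, giving 8.7 mg.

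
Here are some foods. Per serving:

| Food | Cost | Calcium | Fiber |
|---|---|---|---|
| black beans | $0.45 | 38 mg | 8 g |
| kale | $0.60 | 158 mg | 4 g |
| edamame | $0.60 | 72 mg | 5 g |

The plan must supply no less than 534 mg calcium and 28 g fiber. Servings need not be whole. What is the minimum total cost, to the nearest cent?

black beans only: max(534/38, 28/8) = 14.05 servings → $6.32.
kale only: max(534/158, 28/4) = 7 servings → $4.20.
edamame only: max(534/72, 28/5) = 7.417 servings → $4.45.
black beans + kale with both tight: 2.058 servings and 2.885 servings → $2.66.
black beans + edamame: intersection lies outside the first quadrant.
kale + edamame with both tight: 1.303 servings and 4.558 servings → $3.52.
Cheapest feasible corner: $2.66.

$2.66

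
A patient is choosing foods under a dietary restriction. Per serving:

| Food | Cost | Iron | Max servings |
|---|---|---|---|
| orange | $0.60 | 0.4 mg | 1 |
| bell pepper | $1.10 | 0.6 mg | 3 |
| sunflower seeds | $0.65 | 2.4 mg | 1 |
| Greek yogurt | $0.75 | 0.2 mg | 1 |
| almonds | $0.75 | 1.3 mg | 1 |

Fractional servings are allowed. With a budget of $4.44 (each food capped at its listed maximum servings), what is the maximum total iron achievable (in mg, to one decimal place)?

5.4 mg

Iron per dollar: sunflower seeds 3.692, almonds 1.733, orange 0.6667, bell pepper 0.5455, Greek yogurt 0.2667.
Take 1 serving of sunflower seeds: spends $0.65, +2.4 mg iron (running total 2.4 mg).
Take 1 serving of almonds: spends $0.75, +1.3 mg iron (running total 3.7 mg).
Take 1 serving of orange: spends $0.60, +0.4 mg iron (running total 4.1 mg).
Take 2.218 servings of bell pepper: spends $2.44, +1.3 mg iron (running total 5.4 mg).
Filling greedily by iron-per-dollar is optimal for one linear limit, giving 5.4 mg.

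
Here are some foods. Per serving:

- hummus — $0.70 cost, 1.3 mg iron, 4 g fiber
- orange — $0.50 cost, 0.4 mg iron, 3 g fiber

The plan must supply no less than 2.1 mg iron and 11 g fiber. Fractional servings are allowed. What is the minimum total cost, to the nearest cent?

$1.86

Two binding constraints pin down two serving amounts, so the optimal mix uses at most two foods. The candidates are each food alone (scaled to the tighter of iron/fiber) and each pair with both constraints tight.
hummus only: max(2.1/1.3, 11/4) = 2.75 servings → $1.93.
orange only: max(2.1/0.4, 11/3) = 5.25 servings → $2.62.
hummus + orange with both tight: 0.8261 servings and 2.565 servings → $1.86.
Cheapest feasible corner: $1.86.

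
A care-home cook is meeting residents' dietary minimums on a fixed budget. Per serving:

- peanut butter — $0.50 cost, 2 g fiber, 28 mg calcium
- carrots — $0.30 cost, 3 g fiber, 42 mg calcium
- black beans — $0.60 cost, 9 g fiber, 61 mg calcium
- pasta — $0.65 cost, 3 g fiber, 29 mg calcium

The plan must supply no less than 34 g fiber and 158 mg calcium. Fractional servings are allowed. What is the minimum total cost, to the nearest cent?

A basic optimal solution has at most two foods positive. Try each food alone and each pair with both targets met exactly.
peanut butter only: max(34/2, 158/28) = 17 servings → $8.50.
carrots only: max(34/3, 158/42) = 11.33 servings → $3.40.
black beans only: max(34/9, 158/61) = 3.778 servings → $2.27.
pasta only: max(34/3, 158/29) = 11.33 servings → $7.37.
peanut butter + carrots (both tight): parallel constraints — no distinct corner.
peanut butter + black beans: intersection lies outside the first quadrant.
peanut butter + pasta: intersection lies outside the first quadrant.
carrots + black beans with both targets exact would need a negative amount; discard.
carrots + pasta: intersection lies outside the first quadrant.
black beans + pasta: the both-tight solution has a negative serving — not a feasible corner.
Cheapest feasible corner: $2.27.

$2.27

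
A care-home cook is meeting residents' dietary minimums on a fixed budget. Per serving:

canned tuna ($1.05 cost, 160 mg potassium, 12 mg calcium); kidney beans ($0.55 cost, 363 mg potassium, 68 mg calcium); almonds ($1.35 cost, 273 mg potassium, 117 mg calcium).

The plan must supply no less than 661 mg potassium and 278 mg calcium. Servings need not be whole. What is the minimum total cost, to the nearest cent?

At the optimum either one food covers both requirements or two foods hit both targets exactly; no other combination can be cheaper.
canned tuna only: max(661/160, 278/12) = 23.17 servings → $24.32.
kidney beans only: max(661/363, 278/68) = 4.088 servings → $2.25.
almonds only: max(661/273, 278/117) = 2.421 servings → $3.27.
canned tuna + kidney beans: intersection lies outside the first quadrant.
canned tuna + almonds with both tight: 0.09343 servings and 2.366 servings → $3.29.
kidney beans + almonds with both tight: 0.06036 servings and 2.341 servings → $3.19.
The minimum over all feasible corners is $2.25.

$2.25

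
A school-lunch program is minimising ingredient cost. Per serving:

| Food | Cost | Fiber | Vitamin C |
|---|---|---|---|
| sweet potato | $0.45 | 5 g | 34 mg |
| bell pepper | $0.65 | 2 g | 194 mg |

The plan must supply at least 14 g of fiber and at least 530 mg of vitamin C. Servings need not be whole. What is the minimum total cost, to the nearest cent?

This is a tiny linear program; its minimum lies at a vertex of the feasible set. List the vertices and price them.
sweet potato only: max(14/5, 530/34) = 15.59 servings → $7.01.
bell pepper only: max(14/2, 530/194) = 7 servings → $4.55.
sweet potato + bell pepper with both tight: 1.836 servings and 2.41 servings → $2.39.
The minimum over all feasible corners is $2.39.

$2.39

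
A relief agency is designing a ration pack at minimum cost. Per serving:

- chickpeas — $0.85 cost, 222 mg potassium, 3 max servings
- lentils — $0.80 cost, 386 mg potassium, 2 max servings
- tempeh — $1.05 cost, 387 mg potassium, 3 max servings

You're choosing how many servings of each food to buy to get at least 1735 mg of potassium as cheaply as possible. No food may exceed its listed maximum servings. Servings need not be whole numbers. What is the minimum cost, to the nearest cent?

$4.21

Cost per mg of potassium: lentils $0.0021, tempeh $0.0027, chickpeas $0.0038.
Take 2 servings of lentils: +772.0 mg potassium for $1.60 (total $1.60, still need 963.0 mg).
Take 2.488 servings of tempeh: +963.0 mg potassium for $2.61 (total $4.21, still need 0.0 mg).
Filling from the cheapest source first is optimal under one linear minimum: $4.21.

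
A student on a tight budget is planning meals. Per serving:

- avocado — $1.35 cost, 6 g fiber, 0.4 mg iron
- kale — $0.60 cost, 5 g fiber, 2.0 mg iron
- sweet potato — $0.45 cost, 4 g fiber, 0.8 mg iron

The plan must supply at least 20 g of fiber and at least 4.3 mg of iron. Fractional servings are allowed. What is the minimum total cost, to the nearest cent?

avocado only: max(20/6, 4.3/0.4) = 10.75 servings → $14.51.
kale only: max(20/5, 4.3/2.0) = 4 servings → $2.40.
sweet potato only: max(20/4, 4.3/0.8) = 5.375 servings → $2.42.
avocado + kale with both tight: 1.85 servings and 1.78 servings → $3.57.
avocado + sweet potato: the both-tight solution has a negative serving — not a feasible corner.
kale + sweet potato with both tight: 0.3 servings and 4.625 servings → $2.26.
So the least-cost plan costs $2.26.

$2.26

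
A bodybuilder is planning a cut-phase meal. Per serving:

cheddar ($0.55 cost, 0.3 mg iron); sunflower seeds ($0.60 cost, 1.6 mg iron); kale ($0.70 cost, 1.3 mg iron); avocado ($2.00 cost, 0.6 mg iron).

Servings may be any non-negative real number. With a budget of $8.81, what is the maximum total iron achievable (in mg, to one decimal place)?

Iron per dollar: sunflower seeds 2.667, kale 1.857, cheddar 0.5455, avocado 0.3.
With no serving limits, spend the whole cost allowance on sunflower seeds: $8.81 / $0.60 × 1.6 mg = 23.5 mg.

23.5 mg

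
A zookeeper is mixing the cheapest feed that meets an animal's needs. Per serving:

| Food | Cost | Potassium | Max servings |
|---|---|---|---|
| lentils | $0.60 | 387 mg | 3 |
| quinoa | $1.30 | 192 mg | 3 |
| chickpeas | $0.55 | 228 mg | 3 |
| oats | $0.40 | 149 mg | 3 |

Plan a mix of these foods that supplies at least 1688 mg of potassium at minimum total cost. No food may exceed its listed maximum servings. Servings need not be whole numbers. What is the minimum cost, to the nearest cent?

$3.07

Cost per mg of potassium: lentils $0.0016, chickpeas $0.0024, oats $0.0027, quinoa $0.0068.
Take 3 servings of lentils: +1161.0 mg potassium for $1.80 (total $1.80, still need 527.0 mg).
Take 2.311 servings of chickpeas: +527.0 mg potassium for $1.27 (total $3.07, still need 0.0 mg).
Filling from the cheapest source first is optimal under one linear minimum: $3.07.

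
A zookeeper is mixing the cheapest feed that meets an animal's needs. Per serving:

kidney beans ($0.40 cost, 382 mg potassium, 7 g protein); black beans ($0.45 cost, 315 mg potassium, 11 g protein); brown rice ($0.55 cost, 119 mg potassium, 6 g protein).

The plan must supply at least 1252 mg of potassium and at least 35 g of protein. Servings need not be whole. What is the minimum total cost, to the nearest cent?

This is a tiny linear program; its minimum lies at a vertex of the feasible set. List the vertices and price them.
kidney beans only: max(1252/382, 35/7) = 5 servings → $2.00.
black beans only: max(1252/315, 35/11) = 3.975 servings → $1.79.
brown rice only: max(1252/119, 35/6) = 10.52 servings → $5.79.
kidney beans + black beans with both tight: 1.376 servings and 2.306 servings → $1.59.
kidney beans + brown rice with both tight: 2.294 servings and 3.157 servings → $2.65.
black beans + brown rice: the both-tight solution has a negative serving — not a feasible corner.
So the least-cost plan costs $1.59.

$1.59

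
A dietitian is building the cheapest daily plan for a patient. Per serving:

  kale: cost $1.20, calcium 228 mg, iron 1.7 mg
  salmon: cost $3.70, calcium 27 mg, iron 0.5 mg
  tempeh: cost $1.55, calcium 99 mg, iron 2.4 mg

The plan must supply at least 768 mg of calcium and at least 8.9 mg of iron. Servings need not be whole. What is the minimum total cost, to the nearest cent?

This is a tiny linear program; its minimum lies at a vertex of the feasible set. List the vertices and price them.
kale only: max(768/228, 8.9/1.7) = 5.235 servings → $6.28.
salmon only: max(768/27, 8.9/0.5) = 28.44 servings → $105.24.
tempeh only: max(768/99, 8.9/2.4) = 7.758 servings → $12.02.
kale + salmon with both tight: 2.11 servings and 10.63 servings → $41.85.
kale + tempeh with both tight: 2.539 servings and 1.91 servings → $6.01.
salmon + tempeh: intersection lies outside the first quadrant.
So the least-cost plan costs $6.01.

$6.01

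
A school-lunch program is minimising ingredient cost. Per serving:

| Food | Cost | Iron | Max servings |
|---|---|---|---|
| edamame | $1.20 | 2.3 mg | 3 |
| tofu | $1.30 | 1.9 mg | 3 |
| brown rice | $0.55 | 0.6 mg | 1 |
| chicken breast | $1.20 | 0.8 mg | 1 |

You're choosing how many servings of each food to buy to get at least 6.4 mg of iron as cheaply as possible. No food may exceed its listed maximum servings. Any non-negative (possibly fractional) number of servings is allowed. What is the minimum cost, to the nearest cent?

Cost per mg of iron: edamame $0.5217, tofu $0.6842, brown rice $0.9167, chicken breast $1.5000.
Take 2.783 servings of edamame: +6.4 mg iron for $3.34 (total $3.34, still need 0.0 mg).
Filling from the cheapest source first is optimal under one linear minimum: $3.34.

$3.34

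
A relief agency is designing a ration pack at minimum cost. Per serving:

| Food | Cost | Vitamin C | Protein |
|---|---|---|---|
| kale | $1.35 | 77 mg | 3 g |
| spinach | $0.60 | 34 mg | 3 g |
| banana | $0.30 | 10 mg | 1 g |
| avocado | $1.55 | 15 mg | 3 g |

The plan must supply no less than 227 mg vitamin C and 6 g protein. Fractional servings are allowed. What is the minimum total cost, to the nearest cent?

$3.98

At the optimum either one food covers both requirements or two foods hit both targets exactly; no other combination can be cheaper.
kale only: max(227/77, 6/3) = 2.948 servings → $3.98.
spinach only: max(227/34, 6/3) = 6.676 servings → $4.01.
banana only: max(227/10, 6/1) = 22.7 servings → $6.81.
avocado only: max(227/15, 6/3) = 15.13 servings → $23.46.
kale + spinach: the both-tight solution has a negative serving — not a feasible corner.
kale + banana with both targets exact would need a negative amount; discard.
kale + avocado with both targets exact would need a negative amount; discard.
spinach + banana: the both-tight solution has a negative serving — not a feasible corner.
spinach + avocado: the both-tight solution has a negative serving — not a feasible corner.
banana + avocado: the both-tight solution has a negative serving — not a feasible corner.
The minimum over all feasible corners is $3.98.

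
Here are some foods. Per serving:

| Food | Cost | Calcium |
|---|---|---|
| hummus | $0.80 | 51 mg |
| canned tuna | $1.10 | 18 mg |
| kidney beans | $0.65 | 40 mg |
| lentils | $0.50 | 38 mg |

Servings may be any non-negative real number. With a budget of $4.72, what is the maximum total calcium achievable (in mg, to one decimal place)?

358.7 mg

Calcium per dollar: lentils 76, hummus 63.75, kidney beans 61.54, canned tuna 16.36.
With no serving limits, spend the whole cost allowance on lentils: $4.72 / $0.50 × 38 mg = 358.7 mg.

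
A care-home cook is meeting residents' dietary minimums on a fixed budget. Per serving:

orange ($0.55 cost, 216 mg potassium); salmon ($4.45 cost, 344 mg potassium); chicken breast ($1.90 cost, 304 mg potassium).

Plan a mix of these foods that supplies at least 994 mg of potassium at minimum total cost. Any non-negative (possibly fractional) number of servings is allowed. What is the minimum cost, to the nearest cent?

Cost per mg of potassium: orange $0.0025, chicken breast $0.0063, salmon $0.0129.
With no serving limits, use only orange: 994 mg / 216 mg = 4.602 servings × $0.55 = $2.53.

$2.53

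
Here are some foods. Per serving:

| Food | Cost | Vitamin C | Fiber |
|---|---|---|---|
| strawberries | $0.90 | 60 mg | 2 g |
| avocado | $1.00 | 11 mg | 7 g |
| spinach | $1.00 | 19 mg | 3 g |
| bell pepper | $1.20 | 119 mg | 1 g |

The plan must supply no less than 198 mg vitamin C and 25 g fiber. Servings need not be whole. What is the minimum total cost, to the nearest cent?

$5.00

Compare the cost at each extreme point of the feasible region.
strawberries only: max(198/60, 25/2) = 12.5 servings → $11.25.
avocado only: max(198/11, 25/7) = 18 servings → $18.00.
spinach only: max(198/19, 25/3) = 10.42 servings → $10.42.
bell pepper only: max(198/119, 25/1) = 25 servings → $30.00.
strawberries + avocado with both tight: 2.791 servings and 2.774 servings → $5.29.
strawberries + spinach with both tight: 0.838 servings and 7.775 servings → $8.53.
strawberries + bell pepper with both targets exact would need a negative amount; discard.
avocado + spinach: the both-tight solution has a negative serving — not a feasible corner.
avocado + bell pepper with both tight: 3.378 servings and 1.352 servings → $5.00.
spinach + bell pepper with both tight: 8.216 servings and 0.3521 servings → $8.64.
The minimum over all feasible corners is $5.00.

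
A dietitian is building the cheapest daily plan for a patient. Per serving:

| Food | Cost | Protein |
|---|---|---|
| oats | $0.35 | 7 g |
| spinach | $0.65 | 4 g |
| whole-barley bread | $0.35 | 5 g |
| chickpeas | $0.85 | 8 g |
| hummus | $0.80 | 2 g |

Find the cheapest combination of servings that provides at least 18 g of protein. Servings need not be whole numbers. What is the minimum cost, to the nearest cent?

$0.90

Cost per g of protein: oats $0.0500, whole-barley bread $0.0700, chickpeas $0.1062, spinach $0.1625, hummus $0.4000.
With no serving limits, use only oats: 18 g / 7 g = 2.571 servings × $0.35 = $0.90.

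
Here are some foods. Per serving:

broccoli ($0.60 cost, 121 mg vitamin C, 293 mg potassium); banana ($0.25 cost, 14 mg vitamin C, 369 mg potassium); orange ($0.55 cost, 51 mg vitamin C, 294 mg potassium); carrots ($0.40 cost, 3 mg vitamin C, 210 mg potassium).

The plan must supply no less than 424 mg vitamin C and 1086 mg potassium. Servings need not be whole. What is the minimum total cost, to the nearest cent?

$2.13

broccoli only: max(424/121, 1086/293) = 3.706 servings → $2.22.
banana only: max(424/14, 1086/369) = 30.29 servings → $7.57.
orange only: max(424/51, 1086/294) = 8.314 servings → $4.57.
carrots only: max(424/3, 1086/210) = 141.3 servings → $56.53.
broccoli + banana with both tight: 3.484 servings and 0.1769 servings → $2.13.
broccoli + orange with both tight: 3.358 servings and 0.3477 servings → $2.21.
broccoli + carrots with both tight: 3.497 servings and 0.2924 servings → $2.22.
banana + orange: intersection lies outside the first quadrant.
banana + carrots: intersection lies outside the first quadrant.
orange + carrots: intersection lies outside the first quadrant.
Cheapest feasible corner: $2.13.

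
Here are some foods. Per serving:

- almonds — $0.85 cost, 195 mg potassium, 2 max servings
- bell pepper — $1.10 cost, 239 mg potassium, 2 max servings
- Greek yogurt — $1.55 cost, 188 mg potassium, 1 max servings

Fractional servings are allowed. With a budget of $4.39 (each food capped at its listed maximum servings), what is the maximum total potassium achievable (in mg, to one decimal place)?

Potassium per dollar: almonds 229.4, bell pepper 217.3, Greek yogurt 121.3.
Take 2 servings of almonds: spends $1.70, +390.0 mg potassium (running total 390.0 mg).
Take 2 servings of bell pepper: spends $2.20, +478.0 mg potassium (running total 868.0 mg).
Take 0.3161 servings of Greek yogurt: spends $0.49, +59.4 mg potassium (running total 927.4 mg).
Filling greedily by potassium-per-dollar is optimal for one linear limit, giving 927.4 mg.

927.4 mg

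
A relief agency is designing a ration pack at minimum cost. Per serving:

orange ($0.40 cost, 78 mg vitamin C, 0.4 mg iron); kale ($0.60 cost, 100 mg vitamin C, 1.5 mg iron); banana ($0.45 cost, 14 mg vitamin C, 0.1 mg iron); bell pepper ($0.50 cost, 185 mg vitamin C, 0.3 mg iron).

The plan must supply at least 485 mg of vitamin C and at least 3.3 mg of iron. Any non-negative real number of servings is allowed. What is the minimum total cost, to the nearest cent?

Minimising a linear cost over {vitamin C ≥ 485, iron ≥ 3.3, servings ≥ 0} — the optimum is at a vertex, using one or two foods.
orange only: max(485/78, 3.3/0.4) = 8.25 servings → $3.30.
kale only: max(485/100, 3.3/1.5) = 4.85 servings → $2.91.
banana only: max(485/14, 3.3/0.1) = 34.64 servings → $15.59.
bell pepper only: max(485/185, 3.3/0.3) = 11 servings → $5.50.
orange + kale with both tight: 5.162 servings and 0.8234 servings → $2.56.
orange + banana with both tight: 1.045 servings and 28.82 servings → $13.39.
orange + bell pepper: intersection lies outside the first quadrant.
kale + banana: the both-tight solution has a negative serving — not a feasible corner.
kale + bell pepper with both tight: 1.879 servings and 1.606 servings → $1.93.
banana + bell pepper with both tight: 32.52 servings and 0.1608 servings → $14.71.
So the least-cost plan costs $1.93.

$1.93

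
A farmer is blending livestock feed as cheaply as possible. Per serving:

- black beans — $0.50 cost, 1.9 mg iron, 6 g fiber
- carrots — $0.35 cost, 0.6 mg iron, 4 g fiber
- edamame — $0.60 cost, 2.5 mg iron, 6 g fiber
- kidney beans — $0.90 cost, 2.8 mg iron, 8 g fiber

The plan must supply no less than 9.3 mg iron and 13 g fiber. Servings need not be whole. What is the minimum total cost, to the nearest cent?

$2.23

This is a tiny linear program; its minimum lies at a vertex of the feasible set. List the vertices and price them.
black beans only: max(9.3/1.9, 13/6) = 4.895 servings → $2.45.
carrots only: max(9.3/0.6, 13/4) = 15.5 servings → $5.42.
edamame only: max(9.3/2.5, 13/6) = 3.72 servings → $2.23.
kidney beans only: max(9.3/2.8, 13/8) = 3.321 servings → $2.99.
black beans + carrots: the both-tight solution has a negative serving — not a feasible corner.
black beans + edamame: intersection lies outside the first quadrant.
black beans + kidney beans with both targets exact would need a negative amount; discard.
carrots + edamame with both targets exact would need a negative amount; discard.
carrots + kidney beans with both targets exact would need a negative amount; discard.
edamame + kidney beans: the both-tight solution has a negative serving — not a feasible corner.
Cheapest feasible corner: $2.23.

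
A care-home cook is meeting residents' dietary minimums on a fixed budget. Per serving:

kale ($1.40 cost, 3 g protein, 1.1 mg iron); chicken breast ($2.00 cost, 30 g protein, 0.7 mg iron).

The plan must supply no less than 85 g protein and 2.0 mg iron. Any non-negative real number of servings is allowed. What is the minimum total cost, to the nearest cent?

$5.69

For a min-cost LP with two ≥-constraints, a basic feasible solution has at most two positive variables.
kale only: max(85/3, 2.0/1.1) = 28.33 servings → $39.67.
chicken breast only: max(85/30, 2.0/0.7) = 2.857 servings → $5.71.
kale + chicken breast with both tight: 0.01618 servings and 2.832 servings → $5.69.
The minimum over all feasible corners is $5.69.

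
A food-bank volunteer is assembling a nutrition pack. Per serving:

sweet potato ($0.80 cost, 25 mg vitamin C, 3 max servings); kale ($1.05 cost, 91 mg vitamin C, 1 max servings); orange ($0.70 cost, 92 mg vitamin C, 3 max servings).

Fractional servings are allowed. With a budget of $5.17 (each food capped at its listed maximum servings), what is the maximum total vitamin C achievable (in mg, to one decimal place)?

Vitamin C per dollar: orange 131.4, kale 86.67, sweet potato 31.25.
Take 3 servings of orange: spends $2.10, +276.0 mg vitamin C (running total 276.0 mg).
Take 1 serving of kale: spends $1.05, +91.0 mg vitamin C (running total 367.0 mg).
Take 2.525 servings of sweet potato: spends $2.02, +63.1 mg vitamin C (running total 430.1 mg).
Filling greedily by vitamin C-per-dollar is optimal for one linear limit, giving 430.1 mg.

430.1 mg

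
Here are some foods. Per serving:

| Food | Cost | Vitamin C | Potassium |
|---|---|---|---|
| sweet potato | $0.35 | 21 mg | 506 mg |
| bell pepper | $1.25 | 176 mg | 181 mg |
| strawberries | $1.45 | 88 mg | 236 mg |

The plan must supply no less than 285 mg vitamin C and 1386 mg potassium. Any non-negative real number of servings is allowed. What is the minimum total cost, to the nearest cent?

$2.48

Two binding constraints pin down two serving amounts, so the optimal mix uses at most two foods. The candidates are each food alone (scaled to the tighter of vitamin C/potassium) and each pair with both constraints tight.
sweet potato only: max(285/21, 1386/506) = 13.57 servings → $4.75.
bell pepper only: max(285/176, 1386/181) = 7.657 servings → $9.57.
strawberries only: max(285/88, 1386/236) = 5.873 servings → $8.52.
sweet potato + bell pepper with both tight: 2.256 servings and 1.35 servings → $2.48.
sweet potato + strawberries with both tight: 1.382 servings and 2.909 servings → $4.70.
bell pepper + strawberries: intersection lies outside the first quadrant.
So the least-cost plan costs $2.48.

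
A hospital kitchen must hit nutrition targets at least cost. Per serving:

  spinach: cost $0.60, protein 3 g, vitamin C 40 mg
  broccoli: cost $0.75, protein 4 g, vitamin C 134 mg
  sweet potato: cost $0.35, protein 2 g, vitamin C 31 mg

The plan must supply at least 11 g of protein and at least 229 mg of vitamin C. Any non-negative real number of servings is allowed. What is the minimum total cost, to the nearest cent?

$1.97

Compare the cost at each extreme point of the feasible region.
spinach only: max(11/3, 229/40) = 5.725 servings → $3.44.
broccoli only: max(11/4, 229/134) = 2.75 servings → $2.06.
sweet potato only: max(11/2, 229/31) = 7.387 servings → $2.59.
spinach + broccoli with both tight: 2.306 servings and 1.021 servings → $2.15.
spinach + sweet potato with both targets exact would need a negative amount; discard.
broccoli + sweet potato with both tight: 0.8125 servings and 3.875 servings → $1.97.
So the least-cost plan costs $1.97.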